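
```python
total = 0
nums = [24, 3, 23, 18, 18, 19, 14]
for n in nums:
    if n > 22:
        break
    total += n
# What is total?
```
Trace:
  total=0
  total=0, n=24

Final answer: 0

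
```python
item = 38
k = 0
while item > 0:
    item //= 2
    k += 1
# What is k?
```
Trace:
  item=38
  item=38, k=0
  item=19, k=1
  item=9, k=2
  item=4, k=3
  item=2, k=4
  item=1, k=5
  item=0, k=6

Final answer: 6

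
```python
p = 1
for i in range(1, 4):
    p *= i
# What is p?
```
Trace:
  p=1
  p=1, i=1
  p=2, i=2
  p=6, i=3

Final answer: 6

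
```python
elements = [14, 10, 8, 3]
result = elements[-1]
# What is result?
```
Trace:
  elements=[14, 10, 8, 3]
  elements=[14, 10, 8, 3], result=3

Final answer: 3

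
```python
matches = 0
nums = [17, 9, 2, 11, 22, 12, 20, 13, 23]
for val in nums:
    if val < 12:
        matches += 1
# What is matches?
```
Trace:
  matches=0
  matches=0, val=17
  matches=1, val=9
  matches=2, val=2
  matches=3, val=11
  matches=3, val=22
  matches=3, val=12
  matches=3, val=20
  matches=3, val=13
  matches=3, val=23

Final answer: 3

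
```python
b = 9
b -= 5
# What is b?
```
Trace:
  b=9
  b=4

Final answer: 4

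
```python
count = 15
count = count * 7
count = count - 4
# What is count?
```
Trace:
  count=15
  count=105
  count=101

Final answer: 101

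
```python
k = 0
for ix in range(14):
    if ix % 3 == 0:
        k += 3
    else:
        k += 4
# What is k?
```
Trace:
  k=0
  k=3, ix=0
  k=7, ix=1
  k=11, ix=2
  k=14, ix=3
  k=18, ix=4
  k=22, ix=5
  k=25, ix=6
  k=29, ix=7
  k=33, ix=8
  k=36, ix=9
  k=40, ix=10
  k=44, ix=11
  k=47, ix=12
  k=51, ix=13

Final answer: 51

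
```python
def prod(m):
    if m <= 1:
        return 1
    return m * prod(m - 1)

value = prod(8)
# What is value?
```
Call trace:
prod(m=8)
  prod(m=7)
    prod(m=6)
      prod(m=5)
        prod(m=4)
          prod(m=3)
            prod(m=2)
              prod(m=1)
              -> return 1
            -> return 2
          -> return 6
        -> return 24
      -> return 120
    -> return 720
  -> return 5040
-> return 40320

Final answer: 40320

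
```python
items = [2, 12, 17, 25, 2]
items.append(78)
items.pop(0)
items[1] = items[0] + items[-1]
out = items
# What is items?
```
Trace:
  items=[2, 12, 17, 25, 2]
  items=[2, 12, 17, 25, 2, 78]
  items=[12, 17, 25, 2, 78]
  items=[12, 90, 25, 2, 78]
  items=[12, 90, 25, 2, 78], out=[12, 90, 25, 2, 78]

Final answer: [12, 90, 25, 2, 78]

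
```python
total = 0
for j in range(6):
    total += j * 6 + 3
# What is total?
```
Trace:
  total=0
  total=3, j=0
  total=12, j=1
  total=27, j=2
  total=48, j=3
  total=75, j=4
  total=108, j=5

Final answer: 108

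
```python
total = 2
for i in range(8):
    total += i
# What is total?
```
Trace:
  total=2
  total=2, i=0
  total=3, i=1
  total=5, i=2
  total=8, i=3
  total=12, i=4
  total=17, i=5
  total=23, i=6
  total=30, i=7

Final answer: 30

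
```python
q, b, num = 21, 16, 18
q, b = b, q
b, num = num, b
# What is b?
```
Trace:
  q=21, b=16, num=18
  q=16, b=21, num=18
  q=16, b=18, num=21

Final answer: 18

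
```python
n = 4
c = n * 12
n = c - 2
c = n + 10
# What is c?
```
Trace:
  n=4
  n=4, c=48
  n=46, c=48
  n=46, c=56

Final answer: 56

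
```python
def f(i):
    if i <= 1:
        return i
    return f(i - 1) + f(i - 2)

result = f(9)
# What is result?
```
Call trace (a repeated sub-call is expanded the first time; later identical calls just restate its return value):
f(i=9)
  f(i=8)
    f(i=7)
      f(i=6)
        f(i=5)
          f(i=4)
            f(i=3)
              f(i=2)
                f(i=1)
                -> return 1
                f(i=0)
                -> return 0
              -> return 1
              f(i=1)
              -> return 1
            -> return 2
            f(i=2) -> return 1  (same call as traced above)
          -> return 3
          f(i=3) -> return 2  (same call as traced above)
        -> return 5
        f(i=4) -> return 3  (same call as traced above)
      -> return 8
      f(i=5) -> return 5  (same call as traced above)
    -> return 13
    f(i=6) -> return 8  (same call as traced above)
  -> return 21
  f(i=7) -> return 13  (same call as traced above)
-> return 34

Final answer: 34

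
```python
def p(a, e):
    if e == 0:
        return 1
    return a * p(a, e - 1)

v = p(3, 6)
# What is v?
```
Call trace:
p(a=3, e=6)
  p(a=3, e=5)
    p(a=3, e=4)
      p(a=3, e=3)
        p(a=3, e=2)
          p(a=3, e=1)
            p(a=3, e=0)
            -> return 1
          -> return 3
        -> return 9
      -> return 27
    -> return 81
  -> return 243
-> return 729

Final answer: 729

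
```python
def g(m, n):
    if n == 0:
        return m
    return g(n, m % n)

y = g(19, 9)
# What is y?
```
Call trace:
g(m=19, n=9)
  g(m=9, n=1)
    g(m=1, n=0)
    -> return 1
  -> return 1
-> return 1

Final answer: 1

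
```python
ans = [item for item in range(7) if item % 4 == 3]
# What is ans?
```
Trace:
  item=0
  item=1
  item=2
  item=3
  item=4
  item=5
  item=6
  ans=[3]

Final answer: [3]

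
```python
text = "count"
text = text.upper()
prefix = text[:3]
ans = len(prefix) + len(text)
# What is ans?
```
Trace:
  text='count'
  text='COUNT'
  text='COUNT', prefix='COU'
  text='COUNT', prefix='COU', ans=8

Final answer: 8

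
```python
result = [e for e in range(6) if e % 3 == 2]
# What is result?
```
Trace:
  e=0
  e=1
  e=2
  e=3
  e=4
  e=5
  result=[2, 5]

Final answer: [2, 5]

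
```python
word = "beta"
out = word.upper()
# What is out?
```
Trace:
  word='beta'
  word='beta', out='BETA'

Final answer: 'BETA'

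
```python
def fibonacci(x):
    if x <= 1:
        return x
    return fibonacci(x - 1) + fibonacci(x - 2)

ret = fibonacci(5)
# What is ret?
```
Call trace (a repeated sub-call is expanded the first time; later identical calls just restate its return value):
fibonacci(x=5)
  fibonacci(x=4)
    fibonacci(x=3)
      fibonacci(x=2)
        fibonacci(x=1)
        -> return 1
        fibonacci(x=0)
        -> return 0
      -> return 1
      fibonacci(x=1)
      -> return 1
    -> return 2
    fibonacci(x=2) -> return 1  (same call as traced above)
  -> return 3
  fibonacci(x=3) -> return 2  (same call as traced above)
-> return 5

Final answer: 5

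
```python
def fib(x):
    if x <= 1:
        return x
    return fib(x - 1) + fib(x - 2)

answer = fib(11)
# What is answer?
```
Call trace (a repeated sub-call is expanded the first time; later identical calls just restate its return value):
fib(x=11)
  fib(x=10)
    fib(x=9)
      fib(x=8)
        fib(x=7)
          fib(x=6)
            fib(x=5)
              fib(x=4)
                fib(x=3)
                  fib(x=2)
                    fib(x=1)
                    -> return 1
                    fib(x=0)
                    -> return 0
                  -> return 1
                  fib(x=1)
                  -> return 1
                -> return 2
                fib(x=2) -> return 1  (same call as traced above)
              -> return 3
              fib(x=3) -> return 2  (same call as traced above)
            -> return 5
            fib(x=4) -> return 3  (same call as traced above)
          -> return 8
          fib(x=5) -> return 5  (same call as traced above)
        -> return 13
        fib(x=6) -> return 8  (same call as traced above)
      -> return 21
      fib(x=7) -> return 13  (same call as traced above)
    -> return 34
    fib(x=8) -> return 21  (same call as traced above)
  -> return 55
  fib(x=9) -> return 34  (same call as traced above)
-> return 89

Final answer: 89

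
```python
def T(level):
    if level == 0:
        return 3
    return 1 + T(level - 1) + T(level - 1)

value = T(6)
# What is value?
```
Call trace (a repeated sub-call is expanded the first time; later identical calls just restate its return value):
T(level=6)
  T(level=5)
    T(level=4)
      T(level=3)
        T(level=2)
          T(level=1)
            T(level=0)
            -> return 3
            T(level=0)
            -> return 3
          -> return 7
          T(level=1) -> return 7  (same call as traced above)
        -> return 15
        T(level=2) -> return 15  (same call as traced above)
      -> return 31
      T(level=3) -> return 31  (same call as traced above)
    -> return 63
    T(level=4) -> return 63  (same call as traced above)
  -> return 127
  T(level=5) -> return 127  (same call as traced above)
-> return 255

Final answer: 255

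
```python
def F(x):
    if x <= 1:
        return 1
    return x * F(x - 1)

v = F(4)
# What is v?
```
Call trace:
F(x=4)
  F(x=3)
    F(x=2)
      F(x=1)
      -> return 1
    -> return 2
  -> return 6
-> return 24

Final answer: 24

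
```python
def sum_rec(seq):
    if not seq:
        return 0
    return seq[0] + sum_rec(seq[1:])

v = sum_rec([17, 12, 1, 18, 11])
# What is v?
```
Call trace:
sum_rec(seq=[17, 12, 1, 18, 11])
  sum_rec(seq=[12, 1, 18, 11])
    sum_rec(seq=[1, 18, 11])
      sum_rec(seq=[18, 11])
        sum_rec(seq=[11])
          sum_rec(seq=[])
          -> return 0
        -> return 11
      -> return 29
    -> return 30
  -> return 42
-> return 59

Final answer: 59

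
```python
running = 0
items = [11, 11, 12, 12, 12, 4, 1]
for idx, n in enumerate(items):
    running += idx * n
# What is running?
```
Trace:
  running=0
  running=0, idx=0, n=11
  running=11, idx=1, n=11
  running=35, idx=2, n=12
  running=71, idx=3, n=12
  running=119, idx=4, n=12
  running=139, idx=5, n=4
  running=145, idx=6, n=1

Final answer: 145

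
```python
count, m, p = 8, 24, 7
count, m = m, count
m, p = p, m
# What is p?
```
Trace:
  count=8, m=24, p=7
  count=24, m=8, p=7
  count=24, m=7, p=8

Final answer: 8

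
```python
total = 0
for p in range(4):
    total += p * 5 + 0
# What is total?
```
Trace:
  total=0
  total=0, p=0
  total=5, p=1
  total=15, p=2
  total=30, p=3

Final answer: 30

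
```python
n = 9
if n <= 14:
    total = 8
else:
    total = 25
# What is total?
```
Trace:
  n=9
  n=9, total=8

Final answer: 8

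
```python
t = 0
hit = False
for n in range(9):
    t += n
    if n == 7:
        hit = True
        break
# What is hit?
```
Trace:
  t=0
  t=0, hit=False
  t=0, hit=False, n=0
  t=1, hit=False, n=1
  t=3, hit=False, n=2
  t=6, hit=False, n=3
  t=10, hit=False, n=4
  t=15, hit=False, n=5
  t=21, hit=False, n=6
  t=28, hit=True, n=7

Final answer: True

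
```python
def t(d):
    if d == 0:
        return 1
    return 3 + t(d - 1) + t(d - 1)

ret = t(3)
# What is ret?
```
Call trace (a repeated sub-call is expanded the first time; later identical calls just restate its return value):
t(d=3)
  t(d=2)
    t(d=1)
      t(d=0)
      -> return 1
      t(d=0)
      -> return 1
    -> return 5
    t(d=1) -> return 5  (same call as traced above)
  -> return 13
  t(d=2) -> return 13  (same call as traced above)
-> return 29

Final answer: 29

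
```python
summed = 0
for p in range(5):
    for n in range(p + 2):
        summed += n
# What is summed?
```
Trace:
  summed=0
  summed=0, p=0, n=0
  summed=1, p=0, n=1
  summed=1, p=1, n=0
  summed=2, p=1, n=1
  summed=4, p=1, n=2
  summed=4, p=2, n=0
  summed=5, p=2, n=1
  summed=7, p=2, n=2
  summed=10, p=2, n=3
  summed=10, p=3, n=0
  summed=11, p=3, n=1
  summed=13, p=3, n=2
  summed=16, p=3, n=3
  summed=20, p=3, n=4
  summed=20, p=4, n=0
  summed=21, p=4, n=1
  summed=23, p=4, n=2
  summed=26, p=4, n=3
  summed=30, p=4, n=4
  summed=35, p=4, n=5

Final answer: 35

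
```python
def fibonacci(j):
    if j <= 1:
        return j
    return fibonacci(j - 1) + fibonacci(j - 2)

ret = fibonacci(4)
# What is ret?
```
Call trace (a repeated sub-call is expanded the first time; later identical calls just restate its return value):
fibonacci(j=4)
  fibonacci(j=3)
    fibonacci(j=2)
      fibonacci(j=1)
      -> return 1
      fibonacci(j=0)
      -> return 0
    -> return 1
    fibonacci(j=1)
    -> return 1
  -> return 2
  fibonacci(j=2) -> return 1  (same call as traced above)
-> return 3

Final answer: 3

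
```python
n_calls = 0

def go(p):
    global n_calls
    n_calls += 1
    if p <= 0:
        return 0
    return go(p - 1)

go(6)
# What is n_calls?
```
Call trace:
go(p=6)
  go(p=5)
    go(p=4)
      go(p=3)
        go(p=2)
          go(p=1)
            go(p=0)
            -> return 0
          -> return 0
        -> return 0
      -> return 0
    -> return 0
  -> return 0
-> return 0

n_calls is incremented once per call. go is entered once for each p = 6, 5, 4, 3, 2, 1, 0 (the p <= 0 call returns without recursing), i.e. 6 + 1 calls.
n_calls = 7

Final answer: 7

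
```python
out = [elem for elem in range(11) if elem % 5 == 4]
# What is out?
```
Trace:
  elem=0
  elem=1
  elem=2
  elem=3
  elem=4
  elem=5
  elem=6
  elem=7
  elem=8
  elem=9
  elem=10
  out=[4, 9]

Final answer: [4, 9]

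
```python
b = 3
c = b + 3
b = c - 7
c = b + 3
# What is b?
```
Trace:
  b=3
  b=3, c=6
  b=-1, c=6
  b=-1, c=2

Final answer: -1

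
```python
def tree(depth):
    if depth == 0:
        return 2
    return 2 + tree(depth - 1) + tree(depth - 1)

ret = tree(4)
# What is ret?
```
Call trace (a repeated sub-call is expanded the first time; later identical calls just restate its return value):
tree(depth=4)
  tree(depth=3)
    tree(depth=2)
      tree(depth=1)
        tree(depth=0)
        -> return 2
        tree(depth=0)
        -> return 2
      -> return 6
      tree(depth=1) -> return 6  (same call as traced above)
    -> return 14
    tree(depth=2) -> return 14  (same call as traced above)
  -> return 30
  tree(depth=3) -> return 30  (same call as traced above)
-> return 62

Final answer: 62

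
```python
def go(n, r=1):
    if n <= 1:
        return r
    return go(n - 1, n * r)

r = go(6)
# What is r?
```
Call trace:
go(n=6, r=1)
  go(n=5, r=6)
    go(n=4, r=30)
      go(n=3, r=120)
        go(n=2, r=360)
          go(n=1, r=720)
          -> return 720
        -> return 720
      -> return 720
    -> return 720
  -> return 720
-> return 720

Final answer: 720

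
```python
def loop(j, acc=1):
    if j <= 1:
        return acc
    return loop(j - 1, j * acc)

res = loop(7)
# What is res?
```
Call trace:
loop(j=7, acc=1)
  loop(j=6, acc=7)
    loop(j=5, acc=42)
      loop(j=4, acc=210)
        loop(j=3, acc=840)
          loop(j=2, acc=2520)
            loop(j=1, acc=5040)
            -> return 5040
          -> return 5040
        -> return 5040
      -> return 5040
    -> return 5040
  -> return 5040
-> return 5040

Final answer: 5040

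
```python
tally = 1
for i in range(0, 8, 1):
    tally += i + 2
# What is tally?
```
Trace:
  tally=1
  tally=3, i=0
  tally=6, i=1
  tally=10, i=2
  tally=15, i=3
  tally=21, i=4
  tally=28, i=5
  tally=36, i=6
  tally=45, i=7

Final answer: 45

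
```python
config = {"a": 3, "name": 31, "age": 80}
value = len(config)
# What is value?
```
Trace:
  config={'a': 3, 'name': 31, 'age': 80}
  config={'a': 3, 'name': 31, 'age': 80}, value=3

Final answer: 3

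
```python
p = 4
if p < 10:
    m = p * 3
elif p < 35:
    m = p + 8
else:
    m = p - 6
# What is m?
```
Trace:
  p=4
  p=4, m=12

Final answer: 12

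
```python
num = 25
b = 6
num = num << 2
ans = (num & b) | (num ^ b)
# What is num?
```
Trace:
  num=25
  num=25, b=6
  num=100, b=6
  num=100, b=6, ans=102

Final answer: 100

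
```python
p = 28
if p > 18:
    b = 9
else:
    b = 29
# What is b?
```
Trace:
  p=28
  p=28, b=9

Final answer: 9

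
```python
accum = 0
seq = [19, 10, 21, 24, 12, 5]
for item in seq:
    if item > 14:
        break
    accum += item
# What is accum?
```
Trace:
  accum=0
  accum=0, item=19

Final answer: 0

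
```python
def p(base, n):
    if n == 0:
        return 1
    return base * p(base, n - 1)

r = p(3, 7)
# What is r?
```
Call trace:
p(base=3, n=7)
  p(base=3, n=6)
    p(base=3, n=5)
      p(base=3, n=4)
        p(base=3, n=3)
          p(base=3, n=2)
            p(base=3, n=1)
              p(base=3, n=0)
              -> return 1
            -> return 3
          -> return 9
        -> return 27
      -> return 81
    -> return 243
  -> return 729
-> return 2187

Final answer: 2187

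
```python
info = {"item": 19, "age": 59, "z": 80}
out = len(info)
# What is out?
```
Trace:
  info={'item': 19, 'age': 59, 'z': 80}
  info={'item': 19, 'age': 59, 'z': 80}, out=3

Final answer: 3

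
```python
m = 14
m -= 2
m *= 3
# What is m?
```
Trace:
  m=14
  m=12
  m=36

Final answer: 36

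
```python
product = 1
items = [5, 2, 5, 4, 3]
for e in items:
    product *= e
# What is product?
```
Trace:
  product=1
  product=5, e=5
  product=10, e=2
  product=50, e=5
  product=200, e=4
  product=600, e=3

Final answer: 600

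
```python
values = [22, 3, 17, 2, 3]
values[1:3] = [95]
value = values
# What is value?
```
Trace:
  values=[22, 3, 17, 2, 3]
  values=[22, 95, 2, 3]
  values=[22, 95, 2, 3], value=[22, 95, 2, 3]

Final answer: [22, 95, 2, 3]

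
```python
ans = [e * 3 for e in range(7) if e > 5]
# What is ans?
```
Trace:
  e=0
  e=1
  e=2
  e=3
  e=4
  e=5
  e=6
  ans=[18]

Final answer: [18]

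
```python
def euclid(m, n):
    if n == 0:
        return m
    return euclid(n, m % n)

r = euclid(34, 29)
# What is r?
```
Call trace:
euclid(m=34, n=29)
  euclid(m=29, n=5)
    euclid(m=5, n=4)
      euclid(m=4, n=1)
        euclid(m=1, n=0)
        -> return 1
      -> return 1
    -> return 1
  -> return 1
-> return 1

Final answer: 1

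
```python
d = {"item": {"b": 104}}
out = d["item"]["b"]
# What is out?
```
Trace:
  d={'item': {'b': 104}}
  d={'item': {'b': 104}}, out=104

Final answer: 104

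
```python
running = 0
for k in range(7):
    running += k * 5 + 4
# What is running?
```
Trace:
  running=0
  running=4, k=0
  running=13, k=1
  running=27, k=2
  running=46, k=3
  running=70, k=4
  running=99, k=5
  running=133, k=6

Final answer: 133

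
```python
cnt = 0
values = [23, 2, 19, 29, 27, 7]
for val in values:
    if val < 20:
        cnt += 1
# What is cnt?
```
Trace:
  cnt=0
  cnt=0, val=23
  cnt=1, val=2
  cnt=2, val=19
  cnt=2, val=29
  cnt=2, val=27
  cnt=3, val=7

Final answer: 3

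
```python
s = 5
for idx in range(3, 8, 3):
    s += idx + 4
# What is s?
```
Trace:
  s=5
  s=12, idx=3
  s=22, idx=6

Final answer: 22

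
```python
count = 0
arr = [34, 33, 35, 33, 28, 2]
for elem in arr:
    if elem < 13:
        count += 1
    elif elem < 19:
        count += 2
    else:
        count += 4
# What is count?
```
Trace:
  count=0
  count=4, elem=34
  count=8, elem=33
  count=12, elem=35
  count=16, elem=33
  count=20, elem=28
  count=21, elem=2

Final answer: 21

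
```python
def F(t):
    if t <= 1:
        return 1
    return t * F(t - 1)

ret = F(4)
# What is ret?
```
Call trace:
F(t=4)
  F(t=3)
    F(t=2)
      F(t=1)
      -> return 1
    -> return 2
  -> return 6
-> return 24

Final answer: 24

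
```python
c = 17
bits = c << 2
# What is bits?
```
Trace:
  c=17
  c=17, bits=68

Final answer: 68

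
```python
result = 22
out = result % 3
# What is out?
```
Trace:
  result=22
  result=22, out=1

Final answer: 1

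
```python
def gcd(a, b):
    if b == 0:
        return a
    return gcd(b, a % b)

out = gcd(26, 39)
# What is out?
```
Call trace:
gcd(a=26, b=39)
  gcd(a=39, b=26)
    gcd(a=26, b=13)
      gcd(a=13, b=0)
      -> return 13
    -> return 13
  -> return 13
-> return 13

Final answer: 13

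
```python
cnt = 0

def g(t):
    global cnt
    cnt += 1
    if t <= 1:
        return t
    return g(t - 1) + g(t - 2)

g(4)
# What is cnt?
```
Call trace (a repeated sub-call is expanded the first time; later identical calls just restate its return value):
g(t=4)
  g(t=3)
    g(t=2)
      g(t=1)
      -> return 1
      g(t=0)
      -> return 0
    -> return 1
    g(t=1)
    -> return 1
  -> return 2
  g(t=2) -> return 1  (same call as traced above)
-> return 3

cnt is incremented once per call, so count the calls in each subtree. Let C(t) = number of calls made by g(t).
C(0) = C(1) = 1 (base case, no recursion); C(t) = 1 + C(t - 1) + C(t - 2) otherwise.
C(2) = 1 + C(1) + C(0) = 1 + 1 + 1 = 3
C(3) = 1 + C(2) + C(1) = 1 + 3 + 1 = 5
C(4) = 1 + C(3) + C(2) = 1 + 5 + 3 = 9
cnt = C(4) = 9

Final answer: 9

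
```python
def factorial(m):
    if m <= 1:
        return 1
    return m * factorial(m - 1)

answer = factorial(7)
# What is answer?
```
Call trace:
factorial(m=7)
  factorial(m=6)
    factorial(m=5)
      factorial(m=4)
        factorial(m=3)
          factorial(m=2)
            factorial(m=1)
            -> return 1
          -> return 2
        -> return 6
      -> return 24
    -> return 120
  -> return 720
-> return 5040

Final answer: 5040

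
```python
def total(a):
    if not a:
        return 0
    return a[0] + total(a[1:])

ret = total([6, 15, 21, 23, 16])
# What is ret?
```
Call trace:
total(a=[6, 15, 21, 23, 16])
  total(a=[15, 21, 23, 16])
    total(a=[21, 23, 16])
      total(a=[23, 16])
        total(a=[16])
          total(a=[])
          -> return 0
        -> return 16
      -> return 39
    -> return 60
  -> return 75
-> return 81

Final answer: 81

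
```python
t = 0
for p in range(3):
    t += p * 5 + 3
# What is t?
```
Trace:
  t=0
  t=3, p=0
  t=11, p=1
  t=24, p=2

Final answer: 24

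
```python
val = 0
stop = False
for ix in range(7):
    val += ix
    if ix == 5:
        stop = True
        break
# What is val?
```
Trace:
  val=0
  val=0, stop=False
  val=0, stop=False, ix=0
  val=1, stop=False, ix=1
  val=3, stop=False, ix=2
  val=6, stop=False, ix=3
  val=10, stop=False, ix=4
  val=15, stop=True, ix=5

Final answer: 15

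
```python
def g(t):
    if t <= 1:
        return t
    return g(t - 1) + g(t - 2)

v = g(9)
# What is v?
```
Call trace (a repeated sub-call is expanded the first time; later identical calls just restate its return value):
g(t=9)
  g(t=8)
    g(t=7)
      g(t=6)
        g(t=5)
          g(t=4)
            g(t=3)
              g(t=2)
                g(t=1)
                -> return 1
                g(t=0)
                -> return 0
              -> return 1
              g(t=1)
              -> return 1
            -> return 2
            g(t=2) -> return 1  (same call as traced above)
          -> return 3
          g(t=3) -> return 2  (same call as traced above)
        -> return 5
        g(t=4) -> return 3  (same call as traced above)
      -> return 8
      g(t=5) -> return 5  (same call as traced above)
    -> return 13
    g(t=6) -> return 8  (same call as traced above)
  -> return 21
  g(t=7) -> return 13  (same call as traced above)
-> return 34

Final answer: 34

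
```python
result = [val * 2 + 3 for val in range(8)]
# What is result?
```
Trace:
  val=0
  val=1
  val=2
  val=3
  val=4
  val=5
  val=6
  val=7
  result=[3, 5, 7, 9, 11, 13, 15, 17]

Final answer: [3, 5, 7, 9, 11, 13, 15, 17]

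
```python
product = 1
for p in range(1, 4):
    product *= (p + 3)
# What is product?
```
Trace:
  product=1
  product=4, p=1
  product=20, p=2
  product=120, p=3

Final answer: 120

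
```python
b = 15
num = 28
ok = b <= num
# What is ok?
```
Trace:
  b=15
  b=15, num=28
  b=15, num=28, ok=True

Final answer: True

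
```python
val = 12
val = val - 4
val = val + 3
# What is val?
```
Trace:
  val=12
  val=8
  val=11

Final answer: 11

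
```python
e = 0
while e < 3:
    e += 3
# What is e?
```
Trace:
  e=0
  e=3

Final answer: 3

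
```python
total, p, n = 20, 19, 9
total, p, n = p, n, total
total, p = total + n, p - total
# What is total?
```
Trace:
  total=20, p=19, n=9
  total=19, p=9, n=20
  total=39, p=-10, n=20

Final answer: 39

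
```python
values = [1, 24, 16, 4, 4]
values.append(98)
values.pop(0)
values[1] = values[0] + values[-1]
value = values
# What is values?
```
Trace:
  values=[1, 24, 16, 4, 4]
  values=[1, 24, 16, 4, 4, 98]
  values=[24, 16, 4, 4, 98]
  values=[24, 122, 4, 4, 98]
  values=[24, 122, 4, 4, 98], value=[24, 122, 4, 4, 98]

Final answer: [24, 122, 4, 4, 98]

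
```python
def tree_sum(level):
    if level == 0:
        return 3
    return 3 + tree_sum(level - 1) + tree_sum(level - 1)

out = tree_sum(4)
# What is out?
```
Call trace (a repeated sub-call is expanded the first time; later identical calls just restate its return value):
tree_sum(level=4)
  tree_sum(level=3)
    tree_sum(level=2)
      tree_sum(level=1)
        tree_sum(level=0)
        -> return 3
        tree_sum(level=0)
        -> return 3
      -> return 9
      tree_sum(level=1) -> return 9  (same call as traced above)
    -> return 21
    tree_sum(level=2) -> return 21  (same call as traced above)
  -> return 45
  tree_sum(level=3) -> return 45  (same call as traced above)
-> return 93

Final answer: 93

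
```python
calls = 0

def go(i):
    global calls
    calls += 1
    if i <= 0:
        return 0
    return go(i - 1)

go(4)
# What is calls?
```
Call trace:
go(i=4)
  go(i=3)
    go(i=2)
      go(i=1)
        go(i=0)
        -> return 0
      -> return 0
    -> return 0
  -> return 0
-> return 0

calls is incremented once per call. go is entered once for each i = 4, 3, 2, 1, 0 (the i <= 0 call returns without recursing), i.e. 4 + 1 calls.
calls = 5

Final answer: 5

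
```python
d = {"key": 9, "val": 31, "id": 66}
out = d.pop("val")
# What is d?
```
Trace:
  d={'key': 9, 'val': 31, 'id': 66}
  d={'key': 9, 'id': 66}, out=31

Final answer: {'key': 9, 'id': 66}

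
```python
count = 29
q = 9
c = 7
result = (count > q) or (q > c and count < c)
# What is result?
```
Trace:
  count=29
  count=29, q=9
  count=29, q=9, c=7
  count=29, q=9, c=7, result=True

Final answer: True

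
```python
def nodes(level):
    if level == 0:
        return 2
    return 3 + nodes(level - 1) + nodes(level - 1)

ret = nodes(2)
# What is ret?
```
Call trace (a repeated sub-call is expanded the first time; later identical calls just restate its return value):
nodes(level=2)
  nodes(level=1)
    nodes(level=0)
    -> return 2
    nodes(level=0)
    -> return 2
  -> return 7
  nodes(level=1) -> return 7  (same call as traced above)
-> return 17

Final answer: 17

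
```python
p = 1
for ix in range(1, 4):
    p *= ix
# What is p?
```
Trace:
  p=1
  p=1, ix=1
  p=2, ix=2
  p=6, ix=3

Final answer: 6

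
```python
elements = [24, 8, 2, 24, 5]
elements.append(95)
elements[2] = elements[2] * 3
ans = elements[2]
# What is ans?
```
Trace:
  elements=[24, 8, 2, 24, 5]
  elements=[24, 8, 2, 24, 5, 95]
  elements=[24, 8, 6, 24, 5, 95]
  elements=[24, 8, 6, 24, 5, 95], ans=6

Final answer: 6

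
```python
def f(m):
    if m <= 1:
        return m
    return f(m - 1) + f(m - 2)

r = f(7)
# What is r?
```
Call trace (a repeated sub-call is expanded the first time; later identical calls just restate its return value):
f(m=7)
  f(m=6)
    f(m=5)
      f(m=4)
        f(m=3)
          f(m=2)
            f(m=1)
            -> return 1
            f(m=0)
            -> return 0
          -> return 1
          f(m=1)
          -> return 1
        -> return 2
        f(m=2) -> return 1  (same call as traced above)
      -> return 3
      f(m=3) -> return 2  (same call as traced above)
    -> return 5
    f(m=4) -> return 3  (same call as traced above)
  -> return 8
  f(m=5) -> return 5  (same call as traced above)
-> return 13

Final answer: 13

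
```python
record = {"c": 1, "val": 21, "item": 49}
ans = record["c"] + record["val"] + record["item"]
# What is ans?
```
Trace:
  record={'c': 1, 'val': 21, 'item': 49}
  record={'c': 1, 'val': 21, 'item': 49}, ans=71

Final answer: 71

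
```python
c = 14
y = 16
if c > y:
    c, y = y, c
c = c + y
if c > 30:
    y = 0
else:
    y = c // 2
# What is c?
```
Trace:
  c=14
  c=14, y=16
  c=14, y=16
  c=30, y=16
  c=30, y=15

Final answer: 30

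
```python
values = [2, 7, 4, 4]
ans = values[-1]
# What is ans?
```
Trace:
  values=[2, 7, 4, 4]
  values=[2, 7, 4, 4], ans=4

Final answer: 4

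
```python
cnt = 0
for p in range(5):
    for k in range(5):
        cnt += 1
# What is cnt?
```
Trace:
  cnt=0
  cnt=1, p=0, k=0
  cnt=2, p=0, k=1
  cnt=3, p=0, k=2
  cnt=4, p=0, k=3
  cnt=5, p=0, k=4
  cnt=6, p=1, k=0
  cnt=7, p=1, k=1
  cnt=8, p=1, k=2
  cnt=9, p=1, k=3
  cnt=10, p=1, k=4
  cnt=11, p=2, k=0
  cnt=12, p=2, k=1
  cnt=13, p=2, k=2
  cnt=14, p=2, k=3
  cnt=15, p=2, k=4
  cnt=16, p=3, k=0
  cnt=17, p=3, k=1
  cnt=18, p=3, k=2
  cnt=19, p=3, k=3
  cnt=20, p=3, k=4
  cnt=21, p=4, k=0
  cnt=22, p=4, k=1
  cnt=23, p=4, k=2
  cnt=24, p=4, k=3
  cnt=25, p=4, k=4

Final answer: 25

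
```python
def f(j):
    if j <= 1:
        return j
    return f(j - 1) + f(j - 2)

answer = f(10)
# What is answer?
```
Call trace (a repeated sub-call is expanded the first time; later identical calls just restate its return value):
f(j=10)
  f(j=9)
    f(j=8)
      f(j=7)
        f(j=6)
          f(j=5)
            f(j=4)
              f(j=3)
                f(j=2)
                  f(j=1)
                  -> return 1
                  f(j=0)
                  -> return 0
                -> return 1
                f(j=1)
                -> return 1
              -> return 2
              f(j=2) -> return 1  (same call as traced above)
            -> return 3
            f(j=3) -> return 2  (same call as traced above)
          -> return 5
          f(j=4) -> return 3  (same call as traced above)
        -> return 8
        f(j=5) -> return 5  (same call as traced above)
      -> return 13
      f(j=6) -> return 8  (same call as traced above)
    -> return 21
    f(j=7) -> return 13  (same call as traced above)
  -> return 34
  f(j=8) -> return 21  (same call as traced above)
-> return 55

Final answer: 55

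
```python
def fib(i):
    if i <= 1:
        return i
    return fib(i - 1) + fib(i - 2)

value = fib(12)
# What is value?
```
Call trace (a repeated sub-call is expanded the first time; later identical calls just restate its return value):
fib(i=12)
  fib(i=11)
    fib(i=10)
      fib(i=9)
        fib(i=8)
          fib(i=7)
            fib(i=6)
              fib(i=5)
                fib(i=4)
                  fib(i=3)
                    fib(i=2)
                      fib(i=1)
                      -> return 1
                      fib(i=0)
                      -> return 0
                    -> return 1
                    fib(i=1)
                    -> return 1
                  -> return 2
                  fib(i=2) -> return 1  (same call as traced above)
                -> return 3
                fib(i=3) -> return 2  (same call as traced above)
              -> return 5
              fib(i=4) -> return 3  (same call as traced above)
            -> return 8
            fib(i=5) -> return 5  (same call as traced above)
          -> return 13
          fib(i=6) -> return 8  (same call as traced above)
        -> return 21
        fib(i=7) -> return 13  (same call as traced above)
      -> return 34
      fib(i=8) -> return 21  (same call as traced above)
    -> return 55
    fib(i=9) -> return 34  (same call as traced above)
  -> return 89
  fib(i=10) -> return 55  (same call as traced above)
-> return 144

Final answer: 144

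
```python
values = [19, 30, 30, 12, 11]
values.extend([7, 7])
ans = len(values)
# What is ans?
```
Trace:
  values=[19, 30, 30, 12, 11]
  values=[19, 30, 30, 12, 11, 7, 7]
  values=[19, 30, 30, 12, 11, 7, 7], ans=7

Final answer: 7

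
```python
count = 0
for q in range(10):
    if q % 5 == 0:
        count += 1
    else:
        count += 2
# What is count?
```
Trace:
  count=0
  count=1, q=0
  count=3, q=1
  count=5, q=2
  count=7, q=3
  count=9, q=4
  count=10, q=5
  count=12, q=6
  count=14, q=7
  count=16, q=8
  count=18, q=9

Final answer: 18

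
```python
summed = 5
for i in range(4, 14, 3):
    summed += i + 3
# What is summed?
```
Trace:
  summed=5
  summed=12, i=4
  summed=22, i=7
  summed=35, i=10
  summed=51, i=13

Final answer: 51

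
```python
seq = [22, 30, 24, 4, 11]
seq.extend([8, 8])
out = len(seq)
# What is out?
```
Trace:
  seq=[22, 30, 24, 4, 11]
  seq=[22, 30, 24, 4, 11, 8, 8]
  seq=[22, 30, 24, 4, 11, 8, 8], out=7

Final answer: 7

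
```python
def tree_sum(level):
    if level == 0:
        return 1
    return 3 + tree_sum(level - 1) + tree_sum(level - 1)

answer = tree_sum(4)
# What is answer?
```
Call trace (a repeated sub-call is expanded the first time; later identical calls just restate its return value):
tree_sum(level=4)
  tree_sum(level=3)
    tree_sum(level=2)
      tree_sum(level=1)
        tree_sum(level=0)
        -> return 1
        tree_sum(level=0)
        -> return 1
      -> return 5
      tree_sum(level=1) -> return 5  (same call as traced above)
    -> return 13
    tree_sum(level=2) -> return 13  (same call as traced above)
  -> return 29
  tree_sum(level=3) -> return 29  (same call as traced above)
-> return 61

Final answer: 61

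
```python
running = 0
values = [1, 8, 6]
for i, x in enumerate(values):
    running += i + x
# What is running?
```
Trace:
  running=0
  running=1, i=0, x=1
  running=10, i=1, x=8
  running=18, i=2, x=6

Final answer: 18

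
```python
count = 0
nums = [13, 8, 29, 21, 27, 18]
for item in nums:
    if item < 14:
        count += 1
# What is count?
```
Trace:
  count=0
  count=1, item=13
  count=2, item=8
  count=2, item=29
  count=2, item=21
  count=2, item=27
  count=2, item=18

Final answer: 2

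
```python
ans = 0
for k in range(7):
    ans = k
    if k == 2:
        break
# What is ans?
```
Trace:
  ans=0
  ans=0, k=0
  ans=1, k=1
  ans=2, k=2

Final answer: 2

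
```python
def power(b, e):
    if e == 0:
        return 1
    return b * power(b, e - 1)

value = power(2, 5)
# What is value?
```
Call trace:
power(b=2, e=5)
  power(b=2, e=4)
    power(b=2, e=3)
      power(b=2, e=2)
        power(b=2, e=1)
          power(b=2, e=0)
          -> return 1
        -> return 2
      -> return 4
    -> return 8
  -> return 16
-> return 32

Final answer: 32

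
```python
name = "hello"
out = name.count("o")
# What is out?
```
Trace:
  name='hello'
  name='hello', out=1

Final answer: 1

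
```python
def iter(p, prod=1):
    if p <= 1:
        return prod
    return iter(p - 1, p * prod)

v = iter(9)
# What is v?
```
Call trace:
iter(p=9, prod=1)
  iter(p=8, prod=9)
    iter(p=7, prod=72)
      iter(p=6, prod=504)
        iter(p=5, prod=3024)
          iter(p=4, prod=15120)
            iter(p=3, prod=60480)
              iter(p=2, prod=181440)
                iter(p=1, prod=362880)
                -> return 362880
              -> return 362880
            -> return 362880
          -> return 362880
        -> return 362880
      -> return 362880
    -> return 362880
  -> return 362880
-> return 362880

Final answer: 362880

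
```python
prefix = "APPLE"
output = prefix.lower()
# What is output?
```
Trace:
  prefix='APPLE'
  prefix='APPLE', output='apple'

Final answer: 'apple'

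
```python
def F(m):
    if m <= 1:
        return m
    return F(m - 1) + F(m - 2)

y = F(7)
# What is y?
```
Call trace (a repeated sub-call is expanded the first time; later identical calls just restate its return value):
F(m=7)
  F(m=6)
    F(m=5)
      F(m=4)
        F(m=3)
          F(m=2)
            F(m=1)
            -> return 1
            F(m=0)
            -> return 0
          -> return 1
          F(m=1)
          -> return 1
        -> return 2
        F(m=2) -> return 1  (same call as traced above)
      -> return 3
      F(m=3) -> return 2  (same call as traced above)
    -> return 5
    F(m=4) -> return 3  (same call as traced above)
  -> return 8
  F(m=5) -> return 5  (same call as traced above)
-> return 13

Final answer: 13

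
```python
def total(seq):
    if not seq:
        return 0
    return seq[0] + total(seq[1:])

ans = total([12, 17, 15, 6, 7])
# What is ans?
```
Call trace:
total(seq=[12, 17, 15, 6, 7])
  total(seq=[17, 15, 6, 7])
    total(seq=[15, 6, 7])
      total(seq=[6, 7])
        total(seq=[7])
          total(seq=[])
          -> return 0
        -> return 7
      -> return 13
    -> return 28
  -> return 45
-> return 57

Final answer: 57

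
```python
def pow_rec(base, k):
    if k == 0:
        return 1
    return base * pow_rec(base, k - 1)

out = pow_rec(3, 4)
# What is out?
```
Call trace:
pow_rec(base=3, k=4)
  pow_rec(base=3, k=3)
    pow_rec(base=3, k=2)
      pow_rec(base=3, k=1)
        pow_rec(base=3, k=0)
        -> return 1
      -> return 3
    -> return 9
  -> return 27
-> return 81

Final answer: 81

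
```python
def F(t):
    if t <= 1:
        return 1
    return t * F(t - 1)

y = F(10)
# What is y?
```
Call trace:
F(t=10)
  F(t=9)
    F(t=8)
      F(t=7)
        F(t=6)
          F(t=5)
            F(t=4)
              F(t=3)
                F(t=2)
                  F(t=1)
                  -> return 1
                -> return 2
              -> return 6
            -> return 24
          -> return 120
        -> return 720
      -> return 5040
    -> return 40320
  -> return 362880
-> return 3628800

Final answer: 3628800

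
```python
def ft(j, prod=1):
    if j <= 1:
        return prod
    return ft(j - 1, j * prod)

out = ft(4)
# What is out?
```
Call trace:
ft(j=4, prod=1)
  ft(j=3, prod=4)
    ft(j=2, prod=12)
      ft(j=1, prod=24)
      -> return 24
    -> return 24
  -> return 24
-> return 24

Final answer: 24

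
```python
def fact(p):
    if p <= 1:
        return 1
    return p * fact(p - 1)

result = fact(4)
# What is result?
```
Call trace:
fact(p=4)
  fact(p=3)
    fact(p=2)
      fact(p=1)
      -> return 1
    -> return 2
  -> return 6
-> return 24

Final answer: 24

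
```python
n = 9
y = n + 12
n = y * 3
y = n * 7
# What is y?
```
Trace:
  n=9
  n=9, y=21
  n=63, y=21
  n=63, y=441

Final answer: 441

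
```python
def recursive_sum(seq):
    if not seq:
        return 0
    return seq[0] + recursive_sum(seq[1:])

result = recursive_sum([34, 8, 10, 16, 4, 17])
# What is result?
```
Call trace:
recursive_sum(seq=[34, 8, 10, 16, 4, 17])
  recursive_sum(seq=[8, 10, 16, 4, 17])
    recursive_sum(seq=[10, 16, 4, 17])
      recursive_sum(seq=[16, 4, 17])
        recursive_sum(seq=[4, 17])
          recursive_sum(seq=[17])
            recursive_sum(seq=[])
            -> return 0
          -> return 17
        -> return 21
      -> return 37
    -> return 47
  -> return 55
-> return 89

Final answer: 89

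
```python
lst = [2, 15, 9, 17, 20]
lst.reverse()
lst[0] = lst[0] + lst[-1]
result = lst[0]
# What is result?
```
Trace:
  lst=[2, 15, 9, 17, 20]
  lst=[20, 17, 9, 15, 2]
  lst=[22, 17, 9, 15, 2]
  lst=[22, 17, 9, 15, 2], result=22

Final answer: 22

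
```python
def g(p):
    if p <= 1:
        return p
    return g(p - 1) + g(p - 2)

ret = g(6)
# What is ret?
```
Call trace (a repeated sub-call is expanded the first time; later identical calls just restate its return value):
g(p=6)
  g(p=5)
    g(p=4)
      g(p=3)
        g(p=2)
          g(p=1)
          -> return 1
          g(p=0)
          -> return 0
        -> return 1
        g(p=1)
        -> return 1
      -> return 2
      g(p=2) -> return 1  (same call as traced above)
    -> return 3
    g(p=3) -> return 2  (same call as traced above)
  -> return 5
  g(p=4) -> return 3  (same call as traced above)
-> return 8

Final answer: 8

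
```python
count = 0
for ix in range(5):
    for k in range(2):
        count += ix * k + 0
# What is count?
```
Trace:
  count=0
  count=0, ix=0, k=0
  count=0, ix=0, k=1
  count=0, ix=1, k=0
  count=1, ix=1, k=1
  count=1, ix=2, k=0
  count=3, ix=2, k=1
  count=3, ix=3, k=0
  count=6, ix=3, k=1
  count=6, ix=4, k=0
  count=10, ix=4, k=1

Final answer: 10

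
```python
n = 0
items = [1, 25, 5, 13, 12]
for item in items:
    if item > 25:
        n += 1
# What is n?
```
Trace:
  n=0
  n=0, item=1
  n=0, item=25
  n=0, item=5
  n=0, item=13
  n=0, item=12

Final answer: 0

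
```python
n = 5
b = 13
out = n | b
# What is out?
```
Trace:
  n=5
  n=5, b=13
  n=5, b=13, out=13

Final answer: 13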